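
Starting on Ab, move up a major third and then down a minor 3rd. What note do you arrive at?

A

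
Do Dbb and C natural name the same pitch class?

Dbb = pitch class 0 and C = pitch class 0 — the same pitch class, so they are enharmonic equivalents.

Yes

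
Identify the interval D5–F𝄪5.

The letter names run D→F, a span of 2 letter steps, so the interval is some kind of third.
D to F## is 5 semitones. A major third is 4, so 5 makes it augmented.

augmented third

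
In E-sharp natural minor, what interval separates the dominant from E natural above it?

diminished fourth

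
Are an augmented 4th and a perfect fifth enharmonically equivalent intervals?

No

An augmented fourth spans 6 semitones; a perfect fifth spans 7.
The spans differ, so they are not enharmonic equivalents.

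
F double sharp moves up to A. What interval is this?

diminished third

The letter names run F→A, a span of 2 letter steps, so the interval is some kind of third.
F## to A is 2 semitones. A major third is 4, so 2 makes it diminished.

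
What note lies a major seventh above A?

A up a major seventh is G#, so the target letter is G.
From A, a major seventh is 11 semitones up: G#.

G#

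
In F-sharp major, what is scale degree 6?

D#

Degree 6 takes the letter 5 steps above F, which is D.
In major, degree 6 sits 9 semitones above the tonic. F# + 9 semitones is pitch class 3, spelled on D as D#.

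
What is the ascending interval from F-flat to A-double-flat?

minor third

The letter names run F→A, a span of 2 letter steps, so the interval is some kind of third.
Fb to Abb is 3 semitones. A major third is 4, so 3 makes it minor.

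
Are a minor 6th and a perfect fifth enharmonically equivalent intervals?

No

A minor sixth spans 8 semitones; a perfect fifth spans 7.
The spans differ, so they are not enharmonic equivalents.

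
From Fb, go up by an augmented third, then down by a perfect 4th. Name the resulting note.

E

An augmented third up from Fb is A (letter A, 5 semitones up).
A perfect fourth down from A is E (letter E, 5 semitones down).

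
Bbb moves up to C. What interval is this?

augmented second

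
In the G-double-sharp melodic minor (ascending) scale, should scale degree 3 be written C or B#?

Each scale degree takes a distinct letter name. Degree 3 of a scale on G must use the letter B.
B# and C are enharmonically the same pitch, but only B# uses the letter B, so it is the correct spelling here.

B#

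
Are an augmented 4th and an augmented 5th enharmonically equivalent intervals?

An augmented fourth spans 6 semitones; an augmented fifth spans 8.
The spans differ, so they are not enharmonic equivalents.

No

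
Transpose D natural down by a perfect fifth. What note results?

G

A fifth below D lands on the letter G.
A perfect fifth spans 7 semitones, so D moves to pitch class 7. On the letter G that is G.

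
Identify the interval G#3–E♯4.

major sixth

The letter names run G→E, a span of 5 letter steps, so the interval is some kind of sixth.
G# to E# is 9 semitones. A major sixth is 9, so 9 makes it major.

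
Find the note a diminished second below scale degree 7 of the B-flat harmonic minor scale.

G##

Scale degree 7 of Bb harmonic minor is A.
A diminished second (0 semitones) below A lands on the letter G, giving G##.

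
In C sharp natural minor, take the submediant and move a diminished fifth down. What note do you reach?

D#

The submediant of C# natural minor is A.
A diminished fifth (6 semitones) below A lands on the letter D, giving D#.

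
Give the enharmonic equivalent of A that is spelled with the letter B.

Bbb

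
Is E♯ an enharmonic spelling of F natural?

E# is pitch class 5; F is pitch class 5.
All spellings map to pitch class 5, so they are enharmonically equivalent.

Yes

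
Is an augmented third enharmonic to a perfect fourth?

Yes

An augmented third spans 5 semitones; a perfect fourth spans 5.
They are enharmonically equivalent.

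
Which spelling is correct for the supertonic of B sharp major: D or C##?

C##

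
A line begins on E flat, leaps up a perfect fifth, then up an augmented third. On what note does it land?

D#

A perfect fifth up from Eb is Bb (letter B, 7 semitones up).
An augmented third up from Bb is D# (letter D, 5 semitones up).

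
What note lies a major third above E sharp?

G##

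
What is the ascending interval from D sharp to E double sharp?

The letter names run D→E, a span of 1 letter step, so the interval is some kind of second.
D# to E## is 3 semitones. A major second is 2, so 3 makes it augmented.

augmented second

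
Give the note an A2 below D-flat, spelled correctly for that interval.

D down a major second is C, so the target letter is C.
From Db, an augmented second is 3 semitones down: Cbb.

Cbb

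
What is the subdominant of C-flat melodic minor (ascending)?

The Cb melodic minor (ascending) scale runs Cb Db Ebb Fb Gb Ab Bb.
Degree 4 is Fb.

Fb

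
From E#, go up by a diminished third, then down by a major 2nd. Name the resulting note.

F

A diminished third up from E# is G (letter G, 2 semitones up).
A major second down from G is F (letter F, 2 semitones down).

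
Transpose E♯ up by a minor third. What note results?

E up a major third is G#, so the target letter is G.
From E#, a minor third is 3 semitones up: G#.

G#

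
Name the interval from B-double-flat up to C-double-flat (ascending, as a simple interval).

The letter names run B→C, a span of 1 letter step, so the interval is some kind of second.
Bbb to Cbb is 1 semitone. A major second is 2, so 1 makes it minor.

minor second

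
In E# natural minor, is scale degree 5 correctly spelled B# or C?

B#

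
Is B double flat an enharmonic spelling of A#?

Bbb is pitch class 9; A# is pitch class 10.
The pitch classes differ (9 vs. 10), so they are not enharmonic equivalents.

No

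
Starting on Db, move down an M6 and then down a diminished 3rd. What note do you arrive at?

D

A major sixth down from Db is Fb (letter F, 9 semitones down).
A diminished third down from Fb is D (letter D, 2 semitones down).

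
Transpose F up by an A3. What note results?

A third above F lands on the letter A.
An augmented third spans 5 semitones, so F moves to pitch class 10. On the letter A that is A#.

A#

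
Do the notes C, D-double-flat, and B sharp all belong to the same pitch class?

Yes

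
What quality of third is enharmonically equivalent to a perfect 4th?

A perfect fourth spans 5 semitones.
A third spanning 5 semitones is augmented (the major third is 4).

augmented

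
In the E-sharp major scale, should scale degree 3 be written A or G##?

G##

Each scale degree takes a distinct letter name. Degree 3 of a scale on E must use the letter G.
G## and A are enharmonically the same pitch, but only G## uses the letter G, so it is the correct spelling here.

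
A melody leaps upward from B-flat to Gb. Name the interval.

The letter names run B→G, a span of 5 letter steps, so the interval is some kind of sixth.
Bb to Gb is 8 semitones. A major sixth is 9, so 8 makes it minor.

minor sixth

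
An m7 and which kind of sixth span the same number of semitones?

augmented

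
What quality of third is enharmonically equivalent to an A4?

doubly augmented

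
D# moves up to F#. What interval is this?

The letter names run D→F, a span of 2 letter steps, so the interval is some kind of third.
D# to F# is 3 semitones. A major third is 4, so 3 makes it minor.

minor third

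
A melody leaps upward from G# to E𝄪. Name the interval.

augmented sixth

Counting letters G–A–B–C–D–E gives a sixth.
G#→E## = 10 semitones, 1 wider than the major sixth (9), so augmented.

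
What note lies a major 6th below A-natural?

C

A sixth below A lands on the letter C.
A major sixth spans 9 semitones, so A moves to pitch class 0. On the letter C that is C.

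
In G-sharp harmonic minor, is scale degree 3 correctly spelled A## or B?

B

Each scale degree takes a distinct letter name. Degree 3 of a scale on G must use the letter B.
B and A## are enharmonically the same pitch, but only B uses the letter B, so it is the correct spelling here.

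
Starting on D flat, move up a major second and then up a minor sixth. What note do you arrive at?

Cb

A major second up from Db is Eb (letter E, 2 semitones up).
A minor sixth up from Eb is Cb (letter C, 8 semitones up).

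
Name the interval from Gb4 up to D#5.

Counting letters G–A–B–C–D gives a fifth.
Gb→D# = 9 semitones, 2 wider than the perfect fifth (7), so doubly augmented.

doubly augmented fifth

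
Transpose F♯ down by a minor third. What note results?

D#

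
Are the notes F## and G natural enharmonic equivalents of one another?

Yes

F## = pitch class 7 and G = pitch class 7 — the same pitch class, so they are enharmonic equivalents.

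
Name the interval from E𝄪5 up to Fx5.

minor second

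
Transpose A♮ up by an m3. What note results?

A third above A lands on the letter C.
A minor third spans 3 semitones, so A moves to pitch class 0. On the letter C that is C.

C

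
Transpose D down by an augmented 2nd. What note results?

A second below D lands on the letter C.
An augmented second spans 3 semitones, so D moves to pitch class 11. On the letter C that is Cb.

Cb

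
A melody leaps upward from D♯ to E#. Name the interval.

major second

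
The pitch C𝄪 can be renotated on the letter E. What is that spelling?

Ebb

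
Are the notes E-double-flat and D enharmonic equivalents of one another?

Yes

Ebb = pitch class 2 and D = pitch class 2 — the same pitch class, so they are enharmonic equivalents.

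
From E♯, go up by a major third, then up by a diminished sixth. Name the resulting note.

A major third up from E# is G## (letter G, 4 semitones up).
A diminished sixth up from G## is E (letter E, 7 semitones up).

E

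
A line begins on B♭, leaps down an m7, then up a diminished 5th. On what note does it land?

A minor seventh down from Bb is C (letter C, 10 semitones down).
A diminished fifth up from C is Gb (letter G, 6 semitones up).

Gb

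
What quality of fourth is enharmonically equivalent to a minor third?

A minor third spans 3 semitones.
A fourth spanning 3 semitones is doubly diminished (the perfect fourth is 5).

doubly diminished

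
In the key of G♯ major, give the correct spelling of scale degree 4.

C#

The G# major scale runs G# A# B# C# D# E# F##.
Degree 4 is C#.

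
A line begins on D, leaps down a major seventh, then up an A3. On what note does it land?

A major seventh down from D is Eb (letter E, 11 semitones down).
An augmented third up from Eb is G# (letter G, 5 semitones up).

G#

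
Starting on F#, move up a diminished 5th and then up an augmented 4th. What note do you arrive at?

F#

A diminished fifth up from F# is C (letter C, 6 semitones up).
An augmented fourth up from C is F# (letter F, 6 semitones up).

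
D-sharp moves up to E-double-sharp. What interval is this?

augmented second

Counting letters D–E gives a second.
D#→E## = 3 semitones, 1 wider than the major second (2), so augmented.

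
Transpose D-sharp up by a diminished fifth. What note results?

A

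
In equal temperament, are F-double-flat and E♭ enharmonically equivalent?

Fbb is pitch class 3; Eb is pitch class 3.
All spellings map to pitch class 3, so they are enharmonically equivalent.

Yes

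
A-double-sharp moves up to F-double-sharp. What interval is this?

minor sixth

Counting letters A–B–C–D–E–F gives a sixth.
A##→F## = 8 semitones, 1 narrower than the major sixth (9), so minor.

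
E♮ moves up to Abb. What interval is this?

doubly diminished fourth

Counting letters E–F–G–A gives a fourth.
E→Abb = 3 semitones, 2 narrower than the perfect fourth (5), so doubly diminished.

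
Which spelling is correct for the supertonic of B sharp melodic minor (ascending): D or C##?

Each scale degree takes a distinct letter name. Degree 2 of a scale on B must use the letter C.
C## and D are enharmonically the same pitch, but only C## uses the letter C, so it is the correct spelling here.

C##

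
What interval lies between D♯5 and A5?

The letter names run D→A, a span of 4 letter steps, so the interval is some kind of fifth.
D# to A is 6 semitones. A perfect fifth is 7, so 6 makes it diminished.

diminished fifth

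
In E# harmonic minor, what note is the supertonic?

Degree 2 takes the letter 1 step above E, which is F.
In harmonic minor, degree 2 sits 2 semitones above the tonic. E# + 2 semitones is pitch class 7, spelled on F as F##.

F##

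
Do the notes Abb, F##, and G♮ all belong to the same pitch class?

Abb is pitch class 7; F## is pitch class 7; G is pitch class 7.
All spellings map to pitch class 7, so they are enharmonically equivalent.

Yes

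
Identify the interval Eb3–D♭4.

minor seventh

Counting letters E–F–G–A–B–C–D gives a seventh.
Eb→Db = 10 semitones, 1 narrower than the major seventh (11), so minor.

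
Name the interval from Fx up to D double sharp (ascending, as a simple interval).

The letter names run F→D, a span of 5 letter steps, so the interval is some kind of sixth.
F## to D## is 9 semitones. A major sixth is 9, so 9 makes it major.

major sixth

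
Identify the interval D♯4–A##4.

The letter names run D→A, a span of 4 letter steps, so the interval is some kind of fifth.
D# to A## is 8 semitones. A perfect fifth is 7, so 8 makes it augmented.

augmented fifth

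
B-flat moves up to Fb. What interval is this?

diminished fifth

The letter names run B→F, a span of 4 letter steps, so the interval is some kind of fifth.
Bb to Fb is 6 semitones. A perfect fifth is 7, so 6 makes it diminished.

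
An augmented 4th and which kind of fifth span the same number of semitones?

diminished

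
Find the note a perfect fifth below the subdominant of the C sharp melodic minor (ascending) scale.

B

The subdominant of C# melodic minor (ascending) is F#.
A perfect fifth (7 semitones) below F# lands on the letter B, giving B.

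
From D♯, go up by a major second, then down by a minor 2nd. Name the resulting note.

D##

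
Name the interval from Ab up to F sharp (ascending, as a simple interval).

augmented sixth

The letter names run A→F, a span of 5 letter steps, so the interval is some kind of sixth.
Ab to F# is 10 semitones. A major sixth is 9, so 10 makes it augmented.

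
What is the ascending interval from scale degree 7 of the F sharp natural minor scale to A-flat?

diminished fourth

Scale degree 7 of F# natural minor is E.
E up to Ab: letters E→A make it a fourth; 4 semitones makes it diminished.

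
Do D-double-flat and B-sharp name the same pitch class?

Yes

Dbb = pitch class 0 and B# = pitch class 0 — the same pitch class, so they are enharmonic equivalents.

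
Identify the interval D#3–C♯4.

minor seventh

Counting letters D–E–F–G–A–B–C gives a seventh.
D#→C# = 10 semitones, 1 narrower than the major seventh (11), so minor.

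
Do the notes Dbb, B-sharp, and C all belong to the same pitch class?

Yes

Dbb = pitch class 0 and B# = pitch class 0 and C = pitch class 0 — the same pitch class, so they are enharmonic equivalents.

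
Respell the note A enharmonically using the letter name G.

Plain G sits 2 semitones below A, so on the letter G the same pitch needs a double sharp: G##.

G##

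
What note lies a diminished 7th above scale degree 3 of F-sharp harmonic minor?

Scale degree 3 of F# harmonic minor is A.
A diminished seventh (9 semitones) above A lands on the letter G, giving Gb.

Gb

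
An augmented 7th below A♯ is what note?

Bb

A seventh below A lands on the letter B.
An augmented seventh spans 12 semitones, so A# moves to pitch class 10. On the letter B that is Bb.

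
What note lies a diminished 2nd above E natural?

Fb

A second above E lands on the letter F.
A diminished second spans 0 semitones, so E moves to pitch class 4. On the letter F that is Fb.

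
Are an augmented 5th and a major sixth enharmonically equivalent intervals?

No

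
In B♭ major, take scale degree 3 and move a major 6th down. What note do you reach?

Scale degree 3 of Bb major is D.
A major sixth (9 semitones) below D lands on the letter F, giving F.

F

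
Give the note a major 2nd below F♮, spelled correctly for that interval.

Eb

F down a major second is Eb, so the target letter is E.
From F, a major second is 2 semitones down: Eb.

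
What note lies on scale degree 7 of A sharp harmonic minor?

G##

The A# harmonic minor scale runs A# B# C# D# E# F# G##.
Degree 7 is G##.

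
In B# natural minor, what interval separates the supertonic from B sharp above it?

The supertonic of B# natural minor is C##.
C## up to B#: letters C→B make it a seventh; 10 semitones makes it minor.

minor seventh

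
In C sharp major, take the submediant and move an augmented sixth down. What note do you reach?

C

The submediant of C# major is A#.
An augmented sixth (10 semitones) below A# lands on the letter C, giving C.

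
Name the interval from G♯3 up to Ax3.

Counting letters G–A gives a second.
G#→A## = 3 semitones, 1 wider than the major second (2), so augmented.

augmented second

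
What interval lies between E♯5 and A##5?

augmented fourth

The letter names run E→A, a span of 3 letter steps, so the interval is some kind of fourth.
E# to A## is 6 semitones. A perfect fourth is 5, so 6 makes it augmented.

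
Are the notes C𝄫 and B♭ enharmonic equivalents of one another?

Cbb = pitch class 10 and Bb = pitch class 10 — the same pitch class, so they are enharmonic equivalents.

Yes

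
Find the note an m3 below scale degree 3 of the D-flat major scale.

Scale degree 3 of Db major is F.
A minor third (3 semitones) below F lands on the letter D, giving D.

D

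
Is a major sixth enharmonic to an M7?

No

A major sixth spans 9 semitones; a major seventh spans 11.
The spans differ, so they are not enharmonic equivalents.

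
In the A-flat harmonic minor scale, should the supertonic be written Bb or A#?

Bb

Each scale degree takes a distinct letter name. Degree 2 of a scale on A must use the letter B.
Bb and A# are enharmonically the same pitch, but only Bb uses the letter B, so it is the correct spelling here.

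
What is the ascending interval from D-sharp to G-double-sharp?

The letter names run D→G, a span of 3 letter steps, so the interval is some kind of fourth.
D# to G## is 6 semitones. A perfect fourth is 5, so 6 makes it augmented.

augmented fourth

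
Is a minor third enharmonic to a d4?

No

A minor third spans 3 semitones; a diminished fourth spans 4.
The spans differ, so they are not enharmonic equivalents.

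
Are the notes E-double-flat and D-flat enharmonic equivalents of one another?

Ebb is pitch class 2; Db is pitch class 1.
The pitch classes differ (2 vs. 1), so they are not enharmonic equivalents.

No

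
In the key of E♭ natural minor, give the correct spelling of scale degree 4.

Ab

Degree 4 takes the letter 3 steps above E, which is A.
In natural minor, degree 4 sits 5 semitones above the tonic. Eb + 5 semitones is pitch class 8, spelled on A as Ab.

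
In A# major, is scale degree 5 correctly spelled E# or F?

E#

Each scale degree takes a distinct letter name. Degree 5 of a scale on A must use the letter E.
E# and F are enharmonically the same pitch, but only E# uses the letter E, so it is the correct spelling here.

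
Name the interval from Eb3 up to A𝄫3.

Counting letters E–F–G–A gives a fourth.
Eb→Abb = 4 semitones, 1 narrower than the perfect fourth (5), so diminished.

diminished fourth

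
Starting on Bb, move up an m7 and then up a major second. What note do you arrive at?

Bb

A minor seventh up from Bb is Ab (letter A, 10 semitones up).
A major second up from Ab is Bb (letter B, 2 semitones up).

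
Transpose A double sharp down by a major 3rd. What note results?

F##

A down a major third is F, so the target letter is F.
From A##, a major third is 4 semitones down: F##.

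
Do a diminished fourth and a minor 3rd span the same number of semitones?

A diminished fourth spans 4 semitones; a minor third spans 3.
The spans differ, so they are not enharmonic equivalents.

No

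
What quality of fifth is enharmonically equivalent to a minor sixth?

A minor sixth spans 8 semitones.
A fifth spanning 8 semitones is augmented (the perfect fifth is 7).

augmented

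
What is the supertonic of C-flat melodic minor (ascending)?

Db

The Cb melodic minor (ascending) scale runs Cb Db Ebb Fb Gb Ab Bb.
Degree 2 is Db.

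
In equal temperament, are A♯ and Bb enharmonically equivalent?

A# is pitch class 10; Bb is pitch class 10.
All spellings map to pitch class 10, so they are enharmonically equivalent.

Yes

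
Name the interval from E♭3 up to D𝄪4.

doubly augmented seventh

Counting letters E–F–G–A–B–C–D gives a seventh.
Eb→D## = 13 semitones, 2 wider than the major seventh (11), so doubly augmented.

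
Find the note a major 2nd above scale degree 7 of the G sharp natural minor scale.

Scale degree 7 of G# natural minor is F#.
A major second (2 semitones) above F# lands on the letter G, giving G#.

G#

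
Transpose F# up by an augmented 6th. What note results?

D##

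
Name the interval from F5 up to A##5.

The letter names run F→A, a span of 2 letter steps, so the interval is some kind of third.
F to A## is 6 semitones. A major third is 4, so 6 makes it doubly augmented.

doubly augmented third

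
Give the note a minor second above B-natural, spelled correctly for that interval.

C

B up a major second is C#, so the target letter is C.
From B, a minor second is 1 semitone up: C.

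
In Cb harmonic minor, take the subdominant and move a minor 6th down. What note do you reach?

Ab

The subdominant of Cb harmonic minor is Fb.
A minor sixth (8 semitones) below Fb lands on the letter A, giving Ab.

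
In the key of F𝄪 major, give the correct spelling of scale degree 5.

C##

The F## major scale runs F## G## A## B# C## D## E##.
Degree 5 is C##.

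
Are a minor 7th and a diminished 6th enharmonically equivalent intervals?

No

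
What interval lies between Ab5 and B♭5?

major second

The letter names run A→B, a span of 1 letter step, so the interval is some kind of second.
Ab to Bb is 2 semitones. A major second is 2, so 2 makes it major.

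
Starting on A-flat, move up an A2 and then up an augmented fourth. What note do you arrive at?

An augmented second up from Ab is B (letter B, 3 semitones up).
An augmented fourth up from B is E# (letter E, 6 semitones up).

E#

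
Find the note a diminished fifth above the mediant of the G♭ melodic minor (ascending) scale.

Fbb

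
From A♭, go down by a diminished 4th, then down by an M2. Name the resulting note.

A diminished fourth down from Ab is E (letter E, 4 semitones down).
A major second down from E is D (letter D, 2 semitones down).

D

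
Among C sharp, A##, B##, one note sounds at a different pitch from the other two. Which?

A##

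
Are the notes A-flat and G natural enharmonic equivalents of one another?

No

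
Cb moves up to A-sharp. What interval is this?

The letter names run C→A, a span of 5 letter steps, so the interval is some kind of sixth.
Cb to A# is 11 semitones. A major sixth is 9, so 11 makes it doubly augmented.

doubly augmented sixth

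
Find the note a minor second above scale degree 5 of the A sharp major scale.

F#

Scale degree 5 of A# major is E#.
A minor second (1 semitone) above E# lands on the letter F, giving F#.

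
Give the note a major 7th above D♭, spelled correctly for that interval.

A seventh above D lands on the letter C.
A major seventh spans 11 semitones, so Db moves to pitch class 0. On the letter C that is C.

C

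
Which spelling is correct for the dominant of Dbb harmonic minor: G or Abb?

Abb

Each scale degree takes a distinct letter name. Degree 5 of a scale on D must use the letter A.
Abb and G are enharmonically the same pitch, but only Abb uses the letter A, so it is the correct spelling here.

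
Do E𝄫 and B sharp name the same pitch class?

Two spellings are enharmonically equivalent only if they share a pitch class.
Here Ebb → 2, B# → 0; 0 ≠ 2, so they are not.

No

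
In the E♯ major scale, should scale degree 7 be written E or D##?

Each scale degree takes a distinct letter name. Degree 7 of a scale on E must use the letter D.
D## and E are enharmonically the same pitch, but only D## uses the letter D, so it is the correct spelling here.

D##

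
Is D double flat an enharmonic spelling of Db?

No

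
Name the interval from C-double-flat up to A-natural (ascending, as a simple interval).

The letter names run C→A, a span of 5 letter steps, so the interval is some kind of sixth.
Cbb to A is 11 semitones. A major sixth is 9, so 11 makes it doubly augmented.

doubly augmented sixth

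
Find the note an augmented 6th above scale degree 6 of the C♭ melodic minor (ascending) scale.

Scale degree 6 of Cb melodic minor (ascending) is Ab.
An augmented sixth (10 semitones) above Ab lands on the letter F, giving F#.

F#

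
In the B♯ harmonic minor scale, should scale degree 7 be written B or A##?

A##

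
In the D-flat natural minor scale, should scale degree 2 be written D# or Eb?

Eb

Each scale degree takes a distinct letter name. Degree 2 of a scale on D must use the letter E.
Eb and D# are enharmonically the same pitch, but only Eb uses the letter E, so it is the correct spelling here.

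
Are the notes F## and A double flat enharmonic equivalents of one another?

F## = pitch class 7 and Abb = pitch class 7 — the same pitch class, so they are enharmonic equivalents.

Yes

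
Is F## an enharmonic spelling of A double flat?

Yes

F## = pitch class 7 and Abb = pitch class 7 — the same pitch class, so they are enharmonic equivalents.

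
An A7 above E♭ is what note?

D#

A seventh above E lands on the letter D.
An augmented seventh spans 12 semitones, so Eb moves to pitch class 3. On the letter D that is D#.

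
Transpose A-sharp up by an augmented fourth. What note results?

A fourth above A lands on the letter D.
An augmented fourth spans 6 semitones, so A# moves to pitch class 4. On the letter D that is D##.

D##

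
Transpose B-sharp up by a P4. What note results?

B up a perfect fourth is E, so the target letter is E.
From B#, a perfect fourth is 5 semitones up: E#.

E#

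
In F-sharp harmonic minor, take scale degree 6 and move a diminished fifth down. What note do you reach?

Scale degree 6 of F# harmonic minor is D.
A diminished fifth (6 semitones) below D lands on the letter G, giving G#.

G#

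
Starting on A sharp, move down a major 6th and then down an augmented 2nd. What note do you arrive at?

A major sixth down from A# is C# (letter C, 9 semitones down).
An augmented second down from C# is Bb (letter B, 3 semitones down).

Bb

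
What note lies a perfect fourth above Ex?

E up a perfect fourth is A, so the target letter is A.
From E##, a perfect fourth is 5 semitones up: A##.

A##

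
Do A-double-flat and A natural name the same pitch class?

Two spellings are enharmonically equivalent only if they share a pitch class.
Here Abb → 7, A → 9; 7 ≠ 9, so they are not.

No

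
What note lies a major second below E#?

D#

E down a major second is D, so the target letter is D.
From E#, a major second is 2 semitones down: D#.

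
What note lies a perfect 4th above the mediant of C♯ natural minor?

The mediant of C# natural minor is E.
A perfect fourth (5 semitones) above E lands on the letter A, giving A.

A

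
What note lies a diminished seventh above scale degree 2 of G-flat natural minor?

Gbb

Scale degree 2 of Gb natural minor is Ab.
A diminished seventh (9 semitones) above Ab lands on the letter G, giving Gbb.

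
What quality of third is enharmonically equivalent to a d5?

A diminished fifth spans 6 semitones.
A third spanning 6 semitones is doubly augmented (the major third is 4).

doubly augmented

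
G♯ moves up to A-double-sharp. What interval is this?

The letter names run G→A, a span of 1 letter step, so the interval is some kind of second.
G# to A## is 3 semitones. A major second is 2, so 3 makes it augmented.

augmented second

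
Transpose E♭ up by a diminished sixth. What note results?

Cbb

A sixth above E lands on the letter C.
A diminished sixth spans 7 semitones, so Eb moves to pitch class 10. On the letter C that is Cbb.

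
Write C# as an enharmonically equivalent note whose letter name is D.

Db

Plain D sits 1 semitone above C#, so on the letter D the same pitch needs a flat: Db.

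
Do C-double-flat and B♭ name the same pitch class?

Yes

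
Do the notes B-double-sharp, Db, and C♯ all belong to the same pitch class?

Yes

B## is pitch class 1; Db is pitch class 1; C# is pitch class 1.
All spellings map to pitch class 1, so they are enharmonically equivalent.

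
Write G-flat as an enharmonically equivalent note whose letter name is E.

Plain E sits 2 semitones below Gb, so on the letter E the same pitch needs a double sharp: E##.

E##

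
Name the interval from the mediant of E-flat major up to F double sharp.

The mediant of Eb major is G.
G up to F##: letters G→F make it a seventh; 12 semitones makes it augmented.

augmented seventh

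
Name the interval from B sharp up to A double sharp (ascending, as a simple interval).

The letter names run B→A, a span of 6 letter steps, so the interval is some kind of seventh.
B# to A## is 11 semitones. A major seventh is 11, so 11 makes it major.

major seventh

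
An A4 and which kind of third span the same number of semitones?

doubly augmented

An augmented fourth spans 6 semitones.
A third spanning 6 semitones is doubly augmented (the major third is 4).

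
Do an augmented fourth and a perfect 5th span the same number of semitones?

An augmented fourth spans 6 semitones; a perfect fifth spans 7.
The spans differ, so they are not enharmonic equivalents.

No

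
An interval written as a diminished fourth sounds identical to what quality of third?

A diminished fourth spans 4 semitones.
A third spanning 4 semitones is major (the major third is 4).

major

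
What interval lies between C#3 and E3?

minor third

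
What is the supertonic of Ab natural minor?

Bb

The Ab natural minor scale runs Ab Bb Cb Db Eb Fb Gb.
Degree 2 is Bb.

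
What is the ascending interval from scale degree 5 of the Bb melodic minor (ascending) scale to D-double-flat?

Scale degree 5 of Bb melodic minor (ascending) is F.
F up to Dbb: letters F→D make it a sixth; 7 semitones makes it diminished.

diminished sixth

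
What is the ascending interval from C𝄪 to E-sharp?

minor third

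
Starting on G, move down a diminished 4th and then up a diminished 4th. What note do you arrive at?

A diminished fourth down from G is D# (letter D, 4 semitones down).
A diminished fourth up from D# is G (letter G, 4 semitones up).

G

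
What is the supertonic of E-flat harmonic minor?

F

Degree 2 takes the letter 1 step above E, which is F.
In harmonic minor, degree 2 sits 2 semitones above the tonic. Eb + 2 semitones is pitch class 5, spelled on F as F.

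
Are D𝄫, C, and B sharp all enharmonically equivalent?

Dbb = pitch class 0 and C = pitch class 0 and B# = pitch class 0 — the same pitch class, so they are enharmonic equivalents.

Yes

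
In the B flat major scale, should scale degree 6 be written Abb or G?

G

Each scale degree takes a distinct letter name. Degree 6 of a scale on B must use the letter G.
G and Abb are enharmonically the same pitch, but only G uses the letter G, so it is the correct spelling here.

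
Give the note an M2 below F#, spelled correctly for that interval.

E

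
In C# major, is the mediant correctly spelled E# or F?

Each scale degree takes a distinct letter name. Degree 3 of a scale on C must use the letter E.
E# and F are enharmonically the same pitch, but only E# uses the letter E, so it is the correct spelling here.

E#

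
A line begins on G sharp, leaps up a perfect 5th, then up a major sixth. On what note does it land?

B#

A perfect fifth up from G# is D# (letter D, 7 semitones up).
A major sixth up from D# is B# (letter B, 9 semitones up).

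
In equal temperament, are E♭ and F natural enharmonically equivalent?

Eb is pitch class 3; F is pitch class 5.
The pitch classes differ (3 vs. 5), so they are not enharmonic equivalents.

No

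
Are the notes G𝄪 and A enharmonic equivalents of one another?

G## is pitch class 9; A is pitch class 9.
All spellings map to pitch class 9, so they are enharmonically equivalent.

Yes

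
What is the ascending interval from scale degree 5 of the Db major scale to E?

augmented fifth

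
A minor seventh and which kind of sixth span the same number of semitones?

A minor seventh spans 10 semitones.
A sixth spanning 10 semitones is augmented (the major sixth is 9).

augmented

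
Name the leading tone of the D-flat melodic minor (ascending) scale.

The Db melodic minor (ascending) scale runs Db Eb Fb Gb Ab Bb C.
Degree 7 is C.

C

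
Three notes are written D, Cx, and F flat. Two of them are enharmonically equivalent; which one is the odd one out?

In 12-tone equal temperament, enharmonic equivalents share a pitch class. D is pitch class 2; C## is pitch class 2; Fb is pitch class 4.
D and C## share pitch class 2, while Fb is pitch class 4.

Fb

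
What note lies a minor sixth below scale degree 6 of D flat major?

Scale degree 6 of Db major is Bb.
A minor sixth (8 semitones) below Bb lands on the letter D, giving D.

D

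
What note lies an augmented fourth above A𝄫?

Db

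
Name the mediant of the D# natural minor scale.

F#

The D# natural minor scale runs D# E# F# G# A# B C#.
Degree 3 is F#.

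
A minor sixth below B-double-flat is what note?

Db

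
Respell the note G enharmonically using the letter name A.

Abb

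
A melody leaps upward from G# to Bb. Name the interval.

diminished third

The letter names run G→B, a span of 2 letter steps, so the interval is some kind of third.
G# to Bb is 2 semitones. A major third is 4, so 2 makes it diminished.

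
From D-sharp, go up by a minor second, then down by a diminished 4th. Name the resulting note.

B#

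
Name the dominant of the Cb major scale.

Gb

Degree 5 takes the letter 4 steps above C, which is G.
In major, degree 5 sits 7 semitones above the tonic. Cb + 7 semitones is pitch class 6, spelled on G as Gb.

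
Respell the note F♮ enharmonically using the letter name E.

E#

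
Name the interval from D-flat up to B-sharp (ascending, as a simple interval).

doubly augmented sixth

The letter names run D→B, a span of 5 letter steps, so the interval is some kind of sixth.
Db to B# is 11 semitones. A major sixth is 9, so 11 makes it doubly augmented.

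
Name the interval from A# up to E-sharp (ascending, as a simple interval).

Counting letters A–B–C–D–E gives a fifth.
A#→E# = 7 semitones, exactly the perfect fifth.

perfect fifth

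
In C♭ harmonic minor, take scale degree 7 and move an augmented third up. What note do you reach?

D#

Scale degree 7 of Cb harmonic minor is Bb.
An augmented third (5 semitones) above Bb lands on the letter D, giving D#.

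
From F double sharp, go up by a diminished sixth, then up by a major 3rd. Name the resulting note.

F#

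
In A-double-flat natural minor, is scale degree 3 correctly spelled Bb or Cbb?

Cbb

Each scale degree takes a distinct letter name. Degree 3 of a scale on A must use the letter C.
Cbb and Bb are enharmonically the same pitch, but only Cbb uses the letter C, so it is the correct spelling here.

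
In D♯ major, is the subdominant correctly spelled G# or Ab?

Each scale degree takes a distinct letter name. Degree 4 of a scale on D must use the letter G.
G# and Ab are enharmonically the same pitch, but only G# uses the letter G, so it is the correct spelling here.

G#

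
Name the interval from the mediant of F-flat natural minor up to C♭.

major third

The mediant of Fb natural minor is Abb.
Abb up to Cb: letters A→C make it a third; 4 semitones makes it major.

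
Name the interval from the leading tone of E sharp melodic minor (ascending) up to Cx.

minor seventh

The leading tone of E# melodic minor (ascending) is D##.
D## up to C##: letters D→C make it a seventh; 10 semitones makes it minor.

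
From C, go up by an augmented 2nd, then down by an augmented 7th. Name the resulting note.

Eb

An augmented second up from C is D# (letter D, 3 semitones up).
An augmented seventh down from D# is Eb (letter E, 12 semitones down).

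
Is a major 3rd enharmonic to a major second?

No

A major third spans 4 semitones; a major second spans 2.
The spans differ, so they are not enharmonic equivalents.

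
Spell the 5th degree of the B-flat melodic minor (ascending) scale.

The Bb melodic minor (ascending) scale runs Bb C Db Eb F G A.
Degree 5 is F.

F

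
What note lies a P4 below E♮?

B

A fourth below E lands on the letter B.
A perfect fourth spans 5 semitones, so E moves to pitch class 11. On the letter B that is B.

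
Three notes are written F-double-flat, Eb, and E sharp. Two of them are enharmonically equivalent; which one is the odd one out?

E#

In 12-tone equal temperament, enharmonic equivalents share a pitch class. Fbb is pitch class 3; Eb is pitch class 3; E# is pitch class 5.
Fbb and Eb share pitch class 3, while E# is pitch class 5.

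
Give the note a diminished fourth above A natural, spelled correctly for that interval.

Db

A up a perfect fourth is D, so the target letter is D.
From A, a diminished fourth is 4 semitones up: Db.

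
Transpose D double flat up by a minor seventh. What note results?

A seventh above D lands on the letter C.
A minor seventh spans 10 semitones, so Dbb moves to pitch class 10. On the letter C that is Cbb.

Cbb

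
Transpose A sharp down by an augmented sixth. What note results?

A down a major sixth is C, so the target letter is C.
From A#, an augmented sixth is 10 semitones down: C.

C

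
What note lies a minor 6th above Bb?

Gb

A sixth above B lands on the letter G.
A minor sixth spans 8 semitones, so Bb moves to pitch class 6. On the letter G that is Gb.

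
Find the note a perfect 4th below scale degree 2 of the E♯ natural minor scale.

C##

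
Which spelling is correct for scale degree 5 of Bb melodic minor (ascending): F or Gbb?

F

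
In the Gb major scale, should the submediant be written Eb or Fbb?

Each scale degree takes a distinct letter name. Degree 6 of a scale on G must use the letter E.
Eb and Fbb are enharmonically the same pitch, but only Eb uses the letter E, so it is the correct spelling here.

Eb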